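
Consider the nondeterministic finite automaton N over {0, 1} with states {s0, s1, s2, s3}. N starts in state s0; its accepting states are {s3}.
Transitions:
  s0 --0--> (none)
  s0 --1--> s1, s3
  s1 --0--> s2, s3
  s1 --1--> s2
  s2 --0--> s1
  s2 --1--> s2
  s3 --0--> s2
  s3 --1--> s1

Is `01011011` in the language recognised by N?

Start: {s0}
read 0: {}
The reachable set is empty and stays empty for the remaining 7 symbols.
Reachable ∩ accepting = {} — empty.

rejected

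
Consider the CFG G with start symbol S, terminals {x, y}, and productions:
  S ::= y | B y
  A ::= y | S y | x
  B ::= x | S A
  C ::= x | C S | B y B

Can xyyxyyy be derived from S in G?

yes

S ⇒ By ⇒ SAy ⇒ ByAy ⇒ xyAy ⇒ xySyy ⇒ xyByyy ⇒ xySAyyy ⇒ xyyAyyy ⇒ xyyxyyy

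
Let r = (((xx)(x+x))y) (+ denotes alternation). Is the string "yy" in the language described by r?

No split of yy into u·v has ((xx)(x+x)) matching u and y matching v.

no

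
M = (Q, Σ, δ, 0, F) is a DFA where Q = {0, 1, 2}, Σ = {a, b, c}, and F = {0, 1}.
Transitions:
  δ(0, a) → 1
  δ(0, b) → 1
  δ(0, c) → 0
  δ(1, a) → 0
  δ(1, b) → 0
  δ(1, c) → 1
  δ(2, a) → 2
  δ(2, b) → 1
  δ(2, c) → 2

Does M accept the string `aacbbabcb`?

accepted

0 --a--> 1
1 --a--> 0
0 --c--> 0
0 --b--> 1
1 --b--> 0
0 --a--> 1
1 --b--> 0
0 --c--> 0
0 --b--> 1
End in state 1, which is an accepting state.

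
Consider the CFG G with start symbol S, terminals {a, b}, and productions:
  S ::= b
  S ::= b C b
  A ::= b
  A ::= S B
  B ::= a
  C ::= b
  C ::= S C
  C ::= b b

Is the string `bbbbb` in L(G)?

S ⇒ bCb ⇒ bSCb ⇒ bbCb ⇒ bbbbb

yes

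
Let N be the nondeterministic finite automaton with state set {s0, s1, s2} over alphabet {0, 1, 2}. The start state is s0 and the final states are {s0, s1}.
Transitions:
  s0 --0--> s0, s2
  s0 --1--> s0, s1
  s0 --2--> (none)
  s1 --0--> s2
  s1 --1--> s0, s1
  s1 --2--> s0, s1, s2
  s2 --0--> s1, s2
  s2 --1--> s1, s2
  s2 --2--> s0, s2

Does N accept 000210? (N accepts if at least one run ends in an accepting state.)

accepted

Start: {s0}
read 0: {s0, s2}
read 0: {s0, s1, s2}
read 0: {s0, s1, s2}
read 2: {s0, s1, s2}
read 1: {s0, s1, s2}
read 0: {s0, s1, s2}
Reachable ∩ accepting = {s0, s1} — nonempty.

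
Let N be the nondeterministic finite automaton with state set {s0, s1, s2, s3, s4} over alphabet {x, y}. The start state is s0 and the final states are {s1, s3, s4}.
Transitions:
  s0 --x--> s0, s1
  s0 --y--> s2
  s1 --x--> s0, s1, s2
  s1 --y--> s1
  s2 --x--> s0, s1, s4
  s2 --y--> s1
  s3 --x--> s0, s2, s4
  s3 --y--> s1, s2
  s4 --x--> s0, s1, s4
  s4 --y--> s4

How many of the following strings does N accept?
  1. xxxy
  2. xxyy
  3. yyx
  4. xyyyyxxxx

4

xxxy: accepted
xxyy: accepted
yyx: accepted
xyyyyxxxx: accepted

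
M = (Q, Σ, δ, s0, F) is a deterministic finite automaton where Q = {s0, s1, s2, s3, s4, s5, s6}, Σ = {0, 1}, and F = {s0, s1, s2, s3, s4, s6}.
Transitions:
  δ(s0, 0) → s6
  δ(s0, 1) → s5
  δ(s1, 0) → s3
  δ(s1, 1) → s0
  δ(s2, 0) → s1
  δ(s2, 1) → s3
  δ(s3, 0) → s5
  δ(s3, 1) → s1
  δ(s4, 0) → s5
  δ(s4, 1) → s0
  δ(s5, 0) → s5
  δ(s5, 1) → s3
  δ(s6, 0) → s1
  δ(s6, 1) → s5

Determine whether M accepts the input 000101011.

accepted

s0 --0--> s6
s6 --0--> s1
s1 --0--> s3
s3 --1--> s1
s1 --0--> s3
s3 --1--> s1
s1 --0--> s3
s3 --1--> s1
s1 --1--> s0
End in state s0, which is an accepting state.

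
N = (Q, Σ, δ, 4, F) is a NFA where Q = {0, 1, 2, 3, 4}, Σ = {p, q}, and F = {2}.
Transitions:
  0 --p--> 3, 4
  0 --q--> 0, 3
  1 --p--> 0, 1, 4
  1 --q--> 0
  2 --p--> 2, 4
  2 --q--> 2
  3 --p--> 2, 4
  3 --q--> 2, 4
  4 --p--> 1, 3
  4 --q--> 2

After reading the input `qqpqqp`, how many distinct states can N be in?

Start: {4}
read q: {2}
read q: {2}
read p: {2, 4}
read q: {2}
read q: {2}
read p: {2, 4}
Final reachable set {2, 4} has 2 states.

2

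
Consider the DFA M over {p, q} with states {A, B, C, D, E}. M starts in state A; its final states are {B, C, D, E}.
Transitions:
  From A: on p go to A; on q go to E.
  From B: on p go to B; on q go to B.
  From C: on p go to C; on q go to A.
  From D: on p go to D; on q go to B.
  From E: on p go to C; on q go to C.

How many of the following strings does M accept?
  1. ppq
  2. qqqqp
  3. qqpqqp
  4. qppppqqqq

3

ppq: accepted
qqqqp: accepted
qqpqqp: accepted
qppppqqqq: rejected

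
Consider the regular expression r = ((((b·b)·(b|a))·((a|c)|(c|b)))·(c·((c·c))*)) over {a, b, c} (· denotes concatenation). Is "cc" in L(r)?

no

No split of cc into u·v has (((b·b)·(b|a))·((a|c)|(c|b))) matching u and (c·((c·c))*) matching v.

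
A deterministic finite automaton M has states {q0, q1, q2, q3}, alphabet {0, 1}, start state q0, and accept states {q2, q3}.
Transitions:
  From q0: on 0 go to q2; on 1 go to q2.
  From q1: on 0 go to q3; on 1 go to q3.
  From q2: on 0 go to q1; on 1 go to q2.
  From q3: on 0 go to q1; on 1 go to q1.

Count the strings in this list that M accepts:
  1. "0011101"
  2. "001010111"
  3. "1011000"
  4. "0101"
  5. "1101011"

"0011101": accepted
"001010111": accepted
"1011000": accepted
"0101": accepted
"1101011": rejected

4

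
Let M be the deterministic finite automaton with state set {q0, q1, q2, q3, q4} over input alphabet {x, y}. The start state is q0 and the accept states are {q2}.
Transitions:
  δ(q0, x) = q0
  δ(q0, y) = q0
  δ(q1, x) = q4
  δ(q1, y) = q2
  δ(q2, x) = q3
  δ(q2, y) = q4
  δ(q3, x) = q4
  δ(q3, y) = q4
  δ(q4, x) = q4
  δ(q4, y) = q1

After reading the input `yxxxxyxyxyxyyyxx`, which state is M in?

q0 --y--> q0
q0 --x--> q0
q0 --x--> q0
q0 --x--> q0
q0 --x--> q0
q0 --y--> q0
q0 --x--> q0
q0 --y--> q0
q0 --x--> q0
q0 --y--> q0
q0 --x--> q0
q0 --y--> q0
q0 --y--> q0
q0 --y--> q0
q0 --x--> q0
q0 --x--> q0

q0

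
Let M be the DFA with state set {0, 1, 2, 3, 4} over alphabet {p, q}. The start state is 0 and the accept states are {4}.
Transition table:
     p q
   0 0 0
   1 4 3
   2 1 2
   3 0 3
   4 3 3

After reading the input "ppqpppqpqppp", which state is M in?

0

0 --p--> 0
0 --p--> 0
0 --q--> 0
0 --p--> 0
0 --p--> 0
0 --p--> 0
0 --q--> 0
0 --p--> 0
0 --q--> 0
0 --p--> 0
0 --p--> 0
0 --p--> 0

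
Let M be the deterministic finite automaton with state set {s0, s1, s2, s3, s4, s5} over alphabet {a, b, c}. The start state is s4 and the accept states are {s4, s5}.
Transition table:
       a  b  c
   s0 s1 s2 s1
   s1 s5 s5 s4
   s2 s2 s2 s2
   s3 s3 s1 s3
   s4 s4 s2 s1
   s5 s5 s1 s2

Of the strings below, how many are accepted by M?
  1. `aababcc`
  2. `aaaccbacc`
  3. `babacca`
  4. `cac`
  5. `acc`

1

`aababcc`: rejected
`aaaccbacc`: rejected
`babacca`: rejected
`cac`: rejected
`acc`: accepted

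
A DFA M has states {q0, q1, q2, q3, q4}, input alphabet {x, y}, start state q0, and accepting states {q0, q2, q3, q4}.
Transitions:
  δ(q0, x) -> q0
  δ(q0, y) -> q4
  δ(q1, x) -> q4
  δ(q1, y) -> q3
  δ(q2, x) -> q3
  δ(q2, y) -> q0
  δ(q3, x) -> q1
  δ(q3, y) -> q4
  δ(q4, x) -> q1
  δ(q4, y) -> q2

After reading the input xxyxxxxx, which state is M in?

q1

q0 --x--> q0
q0 --x--> q0
q0 --y--> q4
q4 --x--> q1
q1 --x--> q4
q4 --x--> q1
q1 --x--> q4
q4 --x--> q1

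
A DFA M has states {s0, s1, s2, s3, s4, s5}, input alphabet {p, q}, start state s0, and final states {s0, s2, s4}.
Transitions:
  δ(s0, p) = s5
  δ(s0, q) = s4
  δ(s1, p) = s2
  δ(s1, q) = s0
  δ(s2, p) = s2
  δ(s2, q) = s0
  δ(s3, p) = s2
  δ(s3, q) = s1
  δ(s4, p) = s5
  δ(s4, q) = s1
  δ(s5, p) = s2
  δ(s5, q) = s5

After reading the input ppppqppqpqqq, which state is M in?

s5

s0 --p--> s5
s5 --p--> s2
s2 --p--> s2
s2 --p--> s2
s2 --q--> s0
s0 --p--> s5
s5 --p--> s2
s2 --q--> s0
s0 --p--> s5
s5 --q--> s5
s5 --q--> s5
s5 --q--> s5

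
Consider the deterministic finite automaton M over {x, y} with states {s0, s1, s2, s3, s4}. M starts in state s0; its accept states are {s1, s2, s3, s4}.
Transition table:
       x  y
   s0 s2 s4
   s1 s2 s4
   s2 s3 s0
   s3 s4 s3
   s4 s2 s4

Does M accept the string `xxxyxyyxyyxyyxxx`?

s0 --x--> s2
s2 --x--> s3
s3 --x--> s4
s4 --y--> s4
s4 --x--> s2
s2 --y--> s0
s0 --y--> s4
s4 --x--> s2
s2 --y--> s0
s0 --y--> s4
s4 --x--> s2
s2 --y--> s0
s0 --y--> s4
s4 --x--> s2
s2 --x--> s3
s3 --x--> s4
End in state s4, which is an accepting state.

accepted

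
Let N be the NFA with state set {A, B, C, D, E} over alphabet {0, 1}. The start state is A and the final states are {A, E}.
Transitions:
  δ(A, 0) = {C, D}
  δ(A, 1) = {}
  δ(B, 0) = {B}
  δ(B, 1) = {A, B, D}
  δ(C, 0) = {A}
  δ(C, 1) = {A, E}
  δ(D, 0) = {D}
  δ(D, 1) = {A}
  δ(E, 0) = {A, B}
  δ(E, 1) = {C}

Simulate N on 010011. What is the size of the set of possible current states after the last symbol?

Start: {A}
read 0: {C, D}
read 1: {A, E}
read 0: {A, B, C, D}
read 0: {A, B, C, D}
read 1: {A, B, D, E}
read 1: {A, B, C, D}
Final reachable set {A, B, C, D} has 4 states.

4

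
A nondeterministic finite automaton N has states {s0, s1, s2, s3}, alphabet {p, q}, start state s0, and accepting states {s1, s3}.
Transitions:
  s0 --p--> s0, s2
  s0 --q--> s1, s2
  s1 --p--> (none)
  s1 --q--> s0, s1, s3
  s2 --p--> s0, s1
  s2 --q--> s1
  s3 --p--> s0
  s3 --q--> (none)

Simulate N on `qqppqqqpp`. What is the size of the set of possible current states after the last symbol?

3

Start: {s0}
read q: {s1, s2}
read q: {s0, s1, s3}
read p: {s0, s2}
read p: {s0, s1, s2}
read q: {s0, s1, s2, s3}
read q: {s0, s1, s2, s3}
read q: {s0, s1, s2, s3}
read p: {s0, s1, s2}
read p: {s0, s1, s2}
Final reachable set {s0, s1, s2} has 3 states.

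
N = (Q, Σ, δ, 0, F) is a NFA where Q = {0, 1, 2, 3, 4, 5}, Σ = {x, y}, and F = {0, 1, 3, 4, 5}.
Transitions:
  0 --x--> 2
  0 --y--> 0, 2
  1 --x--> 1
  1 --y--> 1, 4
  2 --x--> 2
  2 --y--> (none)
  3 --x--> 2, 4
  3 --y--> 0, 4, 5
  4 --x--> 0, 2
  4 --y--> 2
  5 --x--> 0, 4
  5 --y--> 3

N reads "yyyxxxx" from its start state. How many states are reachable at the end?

1

Start: {0}
read y: {0, 2}
read y: {0, 2}
read y: {0, 2}
read x: {2}
read x: {2}
read x: {2}
read x: {2}
Final reachable set {2} has 1 state.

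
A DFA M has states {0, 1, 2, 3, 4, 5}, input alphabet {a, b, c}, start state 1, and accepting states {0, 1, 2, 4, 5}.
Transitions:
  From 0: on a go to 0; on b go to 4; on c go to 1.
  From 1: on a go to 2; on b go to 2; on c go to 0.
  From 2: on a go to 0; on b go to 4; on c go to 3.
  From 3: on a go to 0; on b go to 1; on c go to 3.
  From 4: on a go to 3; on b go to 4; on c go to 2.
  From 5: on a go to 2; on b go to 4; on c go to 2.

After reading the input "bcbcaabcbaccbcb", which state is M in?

4

1 --b--> 2
2 --c--> 3
3 --b--> 1
1 --c--> 0
0 --a--> 0
0 --a--> 0
0 --b--> 4
4 --c--> 2
2 --b--> 4
4 --a--> 3
3 --c--> 3
3 --c--> 3
3 --b--> 1
1 --c--> 0
0 --b--> 4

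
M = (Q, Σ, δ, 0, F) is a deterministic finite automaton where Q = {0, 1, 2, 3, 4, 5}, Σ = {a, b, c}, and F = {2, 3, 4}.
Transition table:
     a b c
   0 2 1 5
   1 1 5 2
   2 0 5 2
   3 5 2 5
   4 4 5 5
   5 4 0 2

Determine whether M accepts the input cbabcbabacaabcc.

0 --c--> 5
5 --b--> 0
0 --a--> 2
2 --b--> 5
5 --c--> 2
2 --b--> 5
5 --a--> 4
4 --b--> 5
5 --a--> 4
4 --c--> 5
5 --a--> 4
4 --a--> 4
4 --b--> 5
5 --c--> 2
2 --c--> 2
End in state 2, which is an accepting state.

accepted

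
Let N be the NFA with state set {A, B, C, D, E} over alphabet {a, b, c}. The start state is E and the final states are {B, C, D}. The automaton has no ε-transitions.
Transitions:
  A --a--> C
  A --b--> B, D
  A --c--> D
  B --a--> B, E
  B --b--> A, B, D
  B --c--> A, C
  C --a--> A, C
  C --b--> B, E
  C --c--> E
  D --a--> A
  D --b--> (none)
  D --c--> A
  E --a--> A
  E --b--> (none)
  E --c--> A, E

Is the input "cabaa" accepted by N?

accepted

Start: {E}
read c: {A, E}
read a: {A, C}
read b: {B, D, E}
read a: {A, B, E}
read a: {A, B, C, E}
Reachable ∩ accepting = {B, C} — nonempty.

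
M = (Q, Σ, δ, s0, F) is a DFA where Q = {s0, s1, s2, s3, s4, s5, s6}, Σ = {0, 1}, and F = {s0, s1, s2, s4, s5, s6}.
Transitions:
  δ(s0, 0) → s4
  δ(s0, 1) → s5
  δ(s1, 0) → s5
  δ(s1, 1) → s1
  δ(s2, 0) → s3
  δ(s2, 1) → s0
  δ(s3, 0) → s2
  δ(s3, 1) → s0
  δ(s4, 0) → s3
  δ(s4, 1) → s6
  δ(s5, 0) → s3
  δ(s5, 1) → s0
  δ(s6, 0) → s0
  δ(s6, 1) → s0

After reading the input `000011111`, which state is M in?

s0

s0 --0--> s4
s4 --0--> s3
s3 --0--> s2
s2 --0--> s3
s3 --1--> s0
s0 --1--> s5
s5 --1--> s0
s0 --1--> s5
s5 --1--> s0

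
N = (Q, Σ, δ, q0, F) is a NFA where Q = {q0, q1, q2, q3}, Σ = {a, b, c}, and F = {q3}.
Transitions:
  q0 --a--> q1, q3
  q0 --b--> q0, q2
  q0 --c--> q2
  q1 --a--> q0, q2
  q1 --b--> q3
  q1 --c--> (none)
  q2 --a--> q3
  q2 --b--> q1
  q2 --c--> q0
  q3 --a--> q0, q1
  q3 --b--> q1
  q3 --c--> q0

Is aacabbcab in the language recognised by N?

Start: {q0}
read a: {q1, q3}
read a: {q0, q1, q2}
read c: {q0, q2}
read a: {q1, q3}
read b: {q1, q3}
read b: {q1, q3}
read c: {q0}
read a: {q1, q3}
read b: {q1, q3}
Reachable ∩ accepting = {q3} — nonempty.

accepted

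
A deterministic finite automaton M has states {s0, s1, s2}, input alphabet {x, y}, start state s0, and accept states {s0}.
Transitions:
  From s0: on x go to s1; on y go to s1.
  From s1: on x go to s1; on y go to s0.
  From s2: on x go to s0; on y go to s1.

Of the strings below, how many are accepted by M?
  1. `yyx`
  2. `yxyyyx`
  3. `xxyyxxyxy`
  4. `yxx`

`yyx`: rejected
`yxyyyx`: rejected
`xxyyxxyxy`: accepted
`yxx`: rejected

1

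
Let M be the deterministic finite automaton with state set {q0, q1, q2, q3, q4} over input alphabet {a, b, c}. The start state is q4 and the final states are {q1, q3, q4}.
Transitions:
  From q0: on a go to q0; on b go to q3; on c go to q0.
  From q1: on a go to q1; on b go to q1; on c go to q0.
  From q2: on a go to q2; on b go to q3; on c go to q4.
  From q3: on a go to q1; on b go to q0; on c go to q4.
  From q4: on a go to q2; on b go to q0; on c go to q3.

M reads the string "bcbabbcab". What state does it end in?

q3

q4 --b--> q0
q0 --c--> q0
q0 --b--> q3
q3 --a--> q1
q1 --b--> q1
q1 --b--> q1
q1 --c--> q0
q0 --a--> q0
q0 --b--> q3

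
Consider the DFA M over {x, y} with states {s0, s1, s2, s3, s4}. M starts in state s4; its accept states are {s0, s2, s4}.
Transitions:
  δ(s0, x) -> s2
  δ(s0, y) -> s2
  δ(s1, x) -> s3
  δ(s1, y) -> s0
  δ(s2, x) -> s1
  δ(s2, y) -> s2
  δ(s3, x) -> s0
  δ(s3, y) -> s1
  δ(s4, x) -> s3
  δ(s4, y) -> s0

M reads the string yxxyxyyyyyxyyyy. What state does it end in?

s4 --y--> s0
s0 --x--> s2
s2 --x--> s1
s1 --y--> s0
s0 --x--> s2
s2 --y--> s2
s2 --y--> s2
s2 --y--> s2
s2 --y--> s2
s2 --y--> s2
s2 --x--> s1
s1 --y--> s0
s0 --y--> s2
s2 --y--> s2
s2 --y--> s2

s2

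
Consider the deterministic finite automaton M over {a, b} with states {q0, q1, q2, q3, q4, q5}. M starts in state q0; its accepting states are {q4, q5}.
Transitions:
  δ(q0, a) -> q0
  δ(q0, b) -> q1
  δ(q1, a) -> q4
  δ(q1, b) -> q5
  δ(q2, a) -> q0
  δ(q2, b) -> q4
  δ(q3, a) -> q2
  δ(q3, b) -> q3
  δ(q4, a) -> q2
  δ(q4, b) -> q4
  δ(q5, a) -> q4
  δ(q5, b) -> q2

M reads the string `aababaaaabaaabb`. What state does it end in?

q0 --a--> q0
q0 --a--> q0
q0 --b--> q1
q1 --a--> q4
q4 --b--> q4
q4 --a--> q2
q2 --a--> q0
q0 --a--> q0
q0 --a--> q0
q0 --b--> q1
q1 --a--> q4
q4 --a--> q2
q2 --a--> q0
q0 --b--> q1
q1 --b--> q5

q5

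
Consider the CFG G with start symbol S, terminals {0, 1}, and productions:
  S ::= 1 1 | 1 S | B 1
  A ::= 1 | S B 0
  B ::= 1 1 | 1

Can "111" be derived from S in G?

S ⇒ B1 ⇒ 111

yes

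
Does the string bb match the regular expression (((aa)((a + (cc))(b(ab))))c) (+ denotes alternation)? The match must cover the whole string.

no

No split of bb into u·v has ((aa)((a+(cc))(b(ab)))) matching u and c matching v.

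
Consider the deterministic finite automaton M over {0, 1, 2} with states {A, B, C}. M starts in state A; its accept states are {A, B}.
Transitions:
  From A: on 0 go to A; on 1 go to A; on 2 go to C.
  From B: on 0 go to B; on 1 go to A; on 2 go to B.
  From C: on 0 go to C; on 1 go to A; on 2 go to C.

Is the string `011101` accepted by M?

accepted

A --0--> A
A --1--> A
A --1--> A
A --1--> A
A --0--> A
A --1--> A
End in state A, which is an accepting state.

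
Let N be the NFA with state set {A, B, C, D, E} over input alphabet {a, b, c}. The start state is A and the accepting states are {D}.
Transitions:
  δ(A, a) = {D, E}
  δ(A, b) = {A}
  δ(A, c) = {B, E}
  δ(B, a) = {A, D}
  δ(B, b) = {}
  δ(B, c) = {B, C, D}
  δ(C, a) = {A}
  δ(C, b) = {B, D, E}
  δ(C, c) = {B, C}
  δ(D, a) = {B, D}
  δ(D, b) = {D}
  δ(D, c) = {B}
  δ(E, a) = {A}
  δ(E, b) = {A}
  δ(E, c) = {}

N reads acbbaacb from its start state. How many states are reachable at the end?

Start: {A}
read a: {D, E}
read c: {B}
read b: {}
The reachable set is empty and stays empty for the remaining 5 symbols.
Final reachable set {} has 0 states.

0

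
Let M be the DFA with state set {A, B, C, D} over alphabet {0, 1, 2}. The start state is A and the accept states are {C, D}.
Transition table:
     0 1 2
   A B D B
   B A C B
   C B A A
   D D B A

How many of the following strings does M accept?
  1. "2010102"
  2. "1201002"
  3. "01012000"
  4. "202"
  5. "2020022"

0

"2010102": rejected
"1201002": rejected
"01012000": rejected
"202": rejected
"2020022": rejected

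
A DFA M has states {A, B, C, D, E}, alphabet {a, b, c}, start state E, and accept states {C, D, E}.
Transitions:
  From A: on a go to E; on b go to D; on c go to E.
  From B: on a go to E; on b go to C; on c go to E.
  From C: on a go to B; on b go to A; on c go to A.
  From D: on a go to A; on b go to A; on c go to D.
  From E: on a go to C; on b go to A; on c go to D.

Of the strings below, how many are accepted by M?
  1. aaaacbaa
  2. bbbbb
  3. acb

2

aaaacbaa: accepted
bbbbb: rejected
acb: accepted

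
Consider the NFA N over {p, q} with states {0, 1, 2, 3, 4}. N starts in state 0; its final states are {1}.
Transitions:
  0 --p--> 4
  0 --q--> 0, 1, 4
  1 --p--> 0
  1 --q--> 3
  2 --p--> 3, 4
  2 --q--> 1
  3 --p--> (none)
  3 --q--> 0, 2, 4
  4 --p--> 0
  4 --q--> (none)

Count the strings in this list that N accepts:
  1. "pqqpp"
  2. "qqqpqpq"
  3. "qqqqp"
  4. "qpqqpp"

"pqqpp": rejected
"qqqpqpq": accepted
"qqqqp": rejected
"qpqqpp": rejected

1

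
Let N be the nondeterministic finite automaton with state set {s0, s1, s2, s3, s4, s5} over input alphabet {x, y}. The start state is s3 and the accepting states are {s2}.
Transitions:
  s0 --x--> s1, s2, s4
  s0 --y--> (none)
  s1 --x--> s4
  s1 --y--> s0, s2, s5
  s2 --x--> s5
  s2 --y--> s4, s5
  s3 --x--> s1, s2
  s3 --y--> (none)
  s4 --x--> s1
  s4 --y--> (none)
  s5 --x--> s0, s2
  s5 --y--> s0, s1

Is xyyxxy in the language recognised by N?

accepted

Start: {s3}
read x: {s1, s2}
read y: {s0, s2, s4, s5}
read y: {s0, s1, s4, s5}
read x: {s0, s1, s2, s4}
read x: {s1, s2, s4, s5}
read y: {s0, s1, s2, s4, s5}
Reachable ∩ accepting = {s2} — nonempty.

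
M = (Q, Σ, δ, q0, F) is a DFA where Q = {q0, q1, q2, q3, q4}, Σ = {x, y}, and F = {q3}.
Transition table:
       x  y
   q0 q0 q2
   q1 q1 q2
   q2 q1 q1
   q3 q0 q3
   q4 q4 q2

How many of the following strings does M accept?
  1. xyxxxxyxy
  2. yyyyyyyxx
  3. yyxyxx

0

xyxxxxyxy: rejected
yyyyyyyxx: rejected
yyxyxx: rejected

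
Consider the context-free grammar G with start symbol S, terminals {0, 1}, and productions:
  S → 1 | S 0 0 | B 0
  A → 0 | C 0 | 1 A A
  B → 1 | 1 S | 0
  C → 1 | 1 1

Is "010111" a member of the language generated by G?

no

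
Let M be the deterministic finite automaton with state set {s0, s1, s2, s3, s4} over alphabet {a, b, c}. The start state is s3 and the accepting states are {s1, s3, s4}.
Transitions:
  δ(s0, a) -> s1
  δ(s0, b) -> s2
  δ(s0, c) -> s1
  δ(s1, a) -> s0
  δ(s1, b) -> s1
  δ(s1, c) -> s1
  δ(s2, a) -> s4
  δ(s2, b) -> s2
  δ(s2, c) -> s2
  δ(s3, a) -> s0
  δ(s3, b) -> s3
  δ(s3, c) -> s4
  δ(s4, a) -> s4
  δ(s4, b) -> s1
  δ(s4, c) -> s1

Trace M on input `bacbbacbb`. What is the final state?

s3 --b--> s3
s3 --a--> s0
s0 --c--> s1
s1 --b--> s1
s1 --b--> s1
s1 --a--> s0
s0 --c--> s1
s1 --b--> s1
s1 --b--> s1

s1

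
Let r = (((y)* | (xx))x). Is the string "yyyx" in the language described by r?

yes

Split as yyy·x: ((y)*|(xx)) matches yyy and x matches x.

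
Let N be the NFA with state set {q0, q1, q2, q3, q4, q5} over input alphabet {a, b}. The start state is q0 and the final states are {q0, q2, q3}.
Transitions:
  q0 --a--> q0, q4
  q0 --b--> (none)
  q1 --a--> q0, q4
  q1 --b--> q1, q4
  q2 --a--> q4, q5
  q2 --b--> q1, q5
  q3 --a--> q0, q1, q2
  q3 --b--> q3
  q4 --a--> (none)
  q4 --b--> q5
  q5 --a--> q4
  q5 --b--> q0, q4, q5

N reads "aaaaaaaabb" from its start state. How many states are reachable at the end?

Start: {q0}
read a: {q0, q4}
read a: {q0, q4}
read a: {q0, q4}
read a: {q0, q4}
read a: {q0, q4}
read a: {q0, q4}
read a: {q0, q4}
read a: {q0, q4}
read b: {q5}
read b: {q0, q4, q5}
Final reachable set {q0, q4, q5} has 3 states.

3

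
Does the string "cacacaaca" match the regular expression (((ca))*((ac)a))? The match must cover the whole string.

Split as cacaca·aca: ((ca))* matches cacaca and ((ac)a) matches aca.

yes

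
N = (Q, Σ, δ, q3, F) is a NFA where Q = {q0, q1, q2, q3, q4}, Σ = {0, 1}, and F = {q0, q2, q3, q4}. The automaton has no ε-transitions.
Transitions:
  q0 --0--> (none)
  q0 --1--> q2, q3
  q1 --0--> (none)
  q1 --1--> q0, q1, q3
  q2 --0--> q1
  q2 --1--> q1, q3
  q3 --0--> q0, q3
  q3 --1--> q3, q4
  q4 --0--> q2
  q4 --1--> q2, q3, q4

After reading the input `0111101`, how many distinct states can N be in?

Start: {q3}
read 0: {q0, q3}
read 1: {q2, q3, q4}
read 1: {q1, q2, q3, q4}
read 1: {q0, q1, q2, q3, q4}
read 1: {q0, q1, q2, q3, q4}
read 0: {q0, q1, q2, q3}
read 1: {q0, q1, q2, q3, q4}
Final reachable set {q0, q1, q2, q3, q4} has 5 states.

5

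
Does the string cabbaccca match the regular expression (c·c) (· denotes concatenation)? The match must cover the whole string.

no

No split of cabbaccca into u·v has c matching u and c matching v.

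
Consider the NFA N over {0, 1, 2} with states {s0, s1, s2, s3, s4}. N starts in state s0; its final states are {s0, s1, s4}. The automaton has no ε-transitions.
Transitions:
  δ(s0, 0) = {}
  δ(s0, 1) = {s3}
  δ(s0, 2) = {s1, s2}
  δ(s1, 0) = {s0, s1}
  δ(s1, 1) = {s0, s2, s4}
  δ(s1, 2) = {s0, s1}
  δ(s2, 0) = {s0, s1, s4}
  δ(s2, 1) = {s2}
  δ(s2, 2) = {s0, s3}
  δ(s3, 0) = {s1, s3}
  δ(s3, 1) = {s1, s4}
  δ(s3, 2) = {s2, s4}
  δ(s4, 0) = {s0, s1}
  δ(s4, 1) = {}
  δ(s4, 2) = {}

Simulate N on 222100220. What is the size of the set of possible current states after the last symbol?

Start: {s0}
read 2: {s1, s2}
read 2: {s0, s1, s3}
read 2: {s0, s1, s2, s4}
read 1: {s0, s2, s3, s4}
read 0: {s0, s1, s3, s4}
read 0: {s0, s1, s3}
read 2: {s0, s1, s2, s4}
read 2: {s0, s1, s2, s3}
read 0: {s0, s1, s3, s4}
Final reachable set {s0, s1, s3, s4} has 4 states.

4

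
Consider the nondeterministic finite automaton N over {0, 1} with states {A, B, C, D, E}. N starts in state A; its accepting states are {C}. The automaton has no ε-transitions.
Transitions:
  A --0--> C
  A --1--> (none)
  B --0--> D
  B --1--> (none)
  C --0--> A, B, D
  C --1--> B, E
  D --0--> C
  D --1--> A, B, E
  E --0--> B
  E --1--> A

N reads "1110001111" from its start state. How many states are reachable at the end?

Start: {A}
read 1: {}
The reachable set is empty and stays empty for the remaining 9 symbols.
Final reachable set {} has 0 states.

0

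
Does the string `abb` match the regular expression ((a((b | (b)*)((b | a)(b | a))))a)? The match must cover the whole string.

no

No split of abb into u·v has (a((b|(b)*)((b|a)(b|a)))) matching u and a matching v.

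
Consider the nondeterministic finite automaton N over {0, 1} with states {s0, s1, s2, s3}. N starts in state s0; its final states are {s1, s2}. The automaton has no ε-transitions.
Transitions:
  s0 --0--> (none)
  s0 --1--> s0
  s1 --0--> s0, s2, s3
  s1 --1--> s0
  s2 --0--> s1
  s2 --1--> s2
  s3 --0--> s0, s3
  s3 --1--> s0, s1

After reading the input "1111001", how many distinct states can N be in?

Start: {s0}
read 1: {s0}
read 1: {s0}
read 1: {s0}
read 1: {s0}
read 0: {}
The reachable set is empty and stays empty for the remaining 2 symbols.
Final reachable set {} has 0 states.

0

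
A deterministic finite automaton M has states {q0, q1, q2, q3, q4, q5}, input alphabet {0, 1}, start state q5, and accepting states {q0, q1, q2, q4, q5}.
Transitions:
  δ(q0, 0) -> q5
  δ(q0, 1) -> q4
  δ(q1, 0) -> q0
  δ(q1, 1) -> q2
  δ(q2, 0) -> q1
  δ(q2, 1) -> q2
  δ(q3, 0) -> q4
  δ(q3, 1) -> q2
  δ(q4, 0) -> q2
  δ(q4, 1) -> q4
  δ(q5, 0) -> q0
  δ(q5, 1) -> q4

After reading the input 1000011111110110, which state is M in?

q5 --1--> q4
q4 --0--> q2
q2 --0--> q1
q1 --0--> q0
q0 --0--> q5
q5 --1--> q4
q4 --1--> q4
q4 --1--> q4
q4 --1--> q4
q4 --1--> q4
q4 --1--> q4
q4 --1--> q4
q4 --0--> q2
q2 --1--> q2
q2 --1--> q2
q2 --0--> q1

q1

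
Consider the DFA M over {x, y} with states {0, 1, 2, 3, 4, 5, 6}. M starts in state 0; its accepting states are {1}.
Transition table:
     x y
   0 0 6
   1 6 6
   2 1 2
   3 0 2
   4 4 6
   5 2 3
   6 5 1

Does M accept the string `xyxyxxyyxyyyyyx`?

0 --x--> 0
0 --y--> 6
6 --x--> 5
5 --y--> 3
3 --x--> 0
0 --x--> 0
0 --y--> 6
6 --y--> 1
1 --x--> 6
6 --y--> 1
1 --y--> 6
6 --y--> 1
1 --y--> 6
6 --y--> 1
1 --x--> 6
End in state 6, which is not an accepting state.

rejected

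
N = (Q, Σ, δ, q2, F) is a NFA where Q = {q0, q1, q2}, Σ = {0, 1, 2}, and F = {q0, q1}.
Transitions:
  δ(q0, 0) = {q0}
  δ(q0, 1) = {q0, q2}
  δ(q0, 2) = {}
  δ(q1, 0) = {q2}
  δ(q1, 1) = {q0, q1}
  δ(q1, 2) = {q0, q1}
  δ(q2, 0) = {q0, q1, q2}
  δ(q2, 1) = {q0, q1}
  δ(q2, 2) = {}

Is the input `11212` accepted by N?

accepted

Start: {q2}
read 1: {q0, q1}
read 1: {q0, q1, q2}
read 2: {q0, q1}
read 1: {q0, q1, q2}
read 2: {q0, q1}
Reachable ∩ accepting = {q0, q1} — nonempty.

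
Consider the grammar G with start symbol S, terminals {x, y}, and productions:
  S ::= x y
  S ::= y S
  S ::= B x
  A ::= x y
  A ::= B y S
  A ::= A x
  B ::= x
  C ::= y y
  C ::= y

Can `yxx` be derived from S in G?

yes

S ⇒ yS ⇒ yBx ⇒ yxx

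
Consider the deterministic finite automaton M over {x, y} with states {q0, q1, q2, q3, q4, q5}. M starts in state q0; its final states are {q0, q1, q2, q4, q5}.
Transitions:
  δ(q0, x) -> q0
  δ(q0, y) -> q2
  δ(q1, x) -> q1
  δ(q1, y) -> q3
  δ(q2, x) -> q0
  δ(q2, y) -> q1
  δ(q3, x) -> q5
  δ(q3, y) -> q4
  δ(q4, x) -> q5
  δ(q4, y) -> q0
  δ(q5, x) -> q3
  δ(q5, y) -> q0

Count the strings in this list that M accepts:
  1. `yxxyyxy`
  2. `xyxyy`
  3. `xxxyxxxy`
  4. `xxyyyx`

`yxxyyxy`: rejected
`xyxyy`: accepted
`xxxyxxxy`: accepted
`xxyyyx`: accepted

3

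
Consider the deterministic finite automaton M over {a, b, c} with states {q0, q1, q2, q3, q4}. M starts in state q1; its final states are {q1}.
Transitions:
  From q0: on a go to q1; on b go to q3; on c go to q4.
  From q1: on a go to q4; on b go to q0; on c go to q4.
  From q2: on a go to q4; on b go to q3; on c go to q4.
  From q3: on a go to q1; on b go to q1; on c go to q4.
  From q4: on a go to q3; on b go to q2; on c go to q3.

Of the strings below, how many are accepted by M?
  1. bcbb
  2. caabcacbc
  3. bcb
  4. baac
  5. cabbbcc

bcbb: rejected
caabcacbc: rejected
bcb: rejected
baac: rejected
cabbbcc: rejected

0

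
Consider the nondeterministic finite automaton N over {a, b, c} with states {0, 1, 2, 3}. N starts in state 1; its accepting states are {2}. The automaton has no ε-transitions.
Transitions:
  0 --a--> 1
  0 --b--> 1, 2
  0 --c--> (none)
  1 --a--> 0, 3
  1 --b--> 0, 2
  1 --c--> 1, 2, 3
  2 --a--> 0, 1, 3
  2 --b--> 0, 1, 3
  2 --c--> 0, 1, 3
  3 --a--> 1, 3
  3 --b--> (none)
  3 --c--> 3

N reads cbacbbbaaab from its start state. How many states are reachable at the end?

Start: {1}
read c: {1, 2, 3}
read b: {0, 1, 2, 3}
read a: {0, 1, 3}
read c: {1, 2, 3}
read b: {0, 1, 2, 3}
read b: {0, 1, 2, 3}
read b: {0, 1, 2, 3}
read a: {0, 1, 3}
read a: {0, 1, 3}
read a: {0, 1, 3}
read b: {0, 1, 2}
Final reachable set {0, 1, 2} has 3 states.

3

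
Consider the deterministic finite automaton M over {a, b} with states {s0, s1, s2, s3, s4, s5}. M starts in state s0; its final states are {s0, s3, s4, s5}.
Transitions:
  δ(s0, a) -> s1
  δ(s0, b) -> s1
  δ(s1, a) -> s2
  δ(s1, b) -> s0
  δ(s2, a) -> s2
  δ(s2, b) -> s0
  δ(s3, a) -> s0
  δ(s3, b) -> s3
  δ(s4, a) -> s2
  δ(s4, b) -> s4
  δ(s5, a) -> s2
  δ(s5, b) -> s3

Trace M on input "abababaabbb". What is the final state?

s0

s0 --a--> s1
s1 --b--> s0
s0 --a--> s1
s1 --b--> s0
s0 --a--> s1
s1 --b--> s0
s0 --a--> s1
s1 --a--> s2
s2 --b--> s0
s0 --b--> s1
s1 --b--> s0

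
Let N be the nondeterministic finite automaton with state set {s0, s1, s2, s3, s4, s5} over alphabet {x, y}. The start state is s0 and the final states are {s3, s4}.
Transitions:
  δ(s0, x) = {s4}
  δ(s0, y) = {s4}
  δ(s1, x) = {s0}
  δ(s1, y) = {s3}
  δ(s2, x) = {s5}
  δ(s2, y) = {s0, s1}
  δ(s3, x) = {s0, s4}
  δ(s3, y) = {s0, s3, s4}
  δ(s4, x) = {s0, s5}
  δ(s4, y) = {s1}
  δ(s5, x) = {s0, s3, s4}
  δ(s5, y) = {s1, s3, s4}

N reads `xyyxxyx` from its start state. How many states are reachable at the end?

Start: {s0}
read x: {s4}
read y: {s1}
read y: {s3}
read x: {s0, s4}
read x: {s0, s4, s5}
read y: {s1, s3, s4}
read x: {s0, s4, s5}
Final reachable set {s0, s4, s5} has 3 states.

3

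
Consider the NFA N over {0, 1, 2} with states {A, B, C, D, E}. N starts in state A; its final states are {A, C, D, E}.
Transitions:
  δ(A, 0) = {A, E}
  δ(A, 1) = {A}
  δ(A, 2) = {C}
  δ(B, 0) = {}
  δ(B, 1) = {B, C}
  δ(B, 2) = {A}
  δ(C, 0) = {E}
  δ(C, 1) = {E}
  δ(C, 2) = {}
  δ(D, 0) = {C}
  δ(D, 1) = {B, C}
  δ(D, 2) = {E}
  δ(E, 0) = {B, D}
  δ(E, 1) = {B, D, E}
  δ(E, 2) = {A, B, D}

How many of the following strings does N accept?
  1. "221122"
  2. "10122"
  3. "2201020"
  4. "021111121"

"221122": rejected
"10122": accepted
"2201020": rejected
"021111121": accepted

2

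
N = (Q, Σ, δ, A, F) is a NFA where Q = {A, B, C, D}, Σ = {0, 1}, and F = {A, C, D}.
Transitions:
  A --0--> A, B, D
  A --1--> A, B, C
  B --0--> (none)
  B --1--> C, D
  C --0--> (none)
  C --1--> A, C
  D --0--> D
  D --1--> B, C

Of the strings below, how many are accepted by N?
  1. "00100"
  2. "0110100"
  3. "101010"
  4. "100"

4

"00100": accepted
"0110100": accepted
"101010": accepted
"100": accepted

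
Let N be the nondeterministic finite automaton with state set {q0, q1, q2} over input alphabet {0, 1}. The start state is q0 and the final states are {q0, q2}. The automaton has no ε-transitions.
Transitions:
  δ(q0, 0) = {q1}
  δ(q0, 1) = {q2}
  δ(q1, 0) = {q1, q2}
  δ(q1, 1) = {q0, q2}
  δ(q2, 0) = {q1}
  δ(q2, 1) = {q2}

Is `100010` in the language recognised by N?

rejected

Start: {q0}
read 1: {q2}
read 0: {q1}
read 0: {q1, q2}
read 0: {q1, q2}
read 1: {q0, q2}
read 0: {q1}
Reachable ∩ accepting = {} — empty.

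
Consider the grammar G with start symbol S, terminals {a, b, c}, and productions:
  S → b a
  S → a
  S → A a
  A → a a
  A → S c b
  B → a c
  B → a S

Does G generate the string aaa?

yes

S ⇒ Aa ⇒ aaa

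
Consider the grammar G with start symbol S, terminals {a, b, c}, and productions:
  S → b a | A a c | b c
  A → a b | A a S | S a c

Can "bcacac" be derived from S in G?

yes

S ⇒ Aac ⇒ Sacac ⇒ bcacac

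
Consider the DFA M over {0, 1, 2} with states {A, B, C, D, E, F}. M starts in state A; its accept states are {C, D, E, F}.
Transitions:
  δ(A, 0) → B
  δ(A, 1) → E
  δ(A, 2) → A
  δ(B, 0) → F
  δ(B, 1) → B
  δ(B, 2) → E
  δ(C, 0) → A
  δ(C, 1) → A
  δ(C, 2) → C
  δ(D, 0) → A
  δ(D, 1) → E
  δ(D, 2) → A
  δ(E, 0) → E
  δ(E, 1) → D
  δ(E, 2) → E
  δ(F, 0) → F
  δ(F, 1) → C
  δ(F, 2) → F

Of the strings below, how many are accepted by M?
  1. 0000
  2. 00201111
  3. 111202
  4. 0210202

0000: accepted
00201111: accepted
111202: accepted
0210202: accepted

4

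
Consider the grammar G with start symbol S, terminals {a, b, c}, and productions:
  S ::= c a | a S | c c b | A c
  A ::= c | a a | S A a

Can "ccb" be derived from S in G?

yes

S ⇒ ccb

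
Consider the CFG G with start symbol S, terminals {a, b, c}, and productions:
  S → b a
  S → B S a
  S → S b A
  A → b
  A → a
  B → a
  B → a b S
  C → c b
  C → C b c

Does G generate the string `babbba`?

yes

S ⇒ SbA ⇒ SbAbA ⇒ babAbA ⇒ babbbA ⇒ babbba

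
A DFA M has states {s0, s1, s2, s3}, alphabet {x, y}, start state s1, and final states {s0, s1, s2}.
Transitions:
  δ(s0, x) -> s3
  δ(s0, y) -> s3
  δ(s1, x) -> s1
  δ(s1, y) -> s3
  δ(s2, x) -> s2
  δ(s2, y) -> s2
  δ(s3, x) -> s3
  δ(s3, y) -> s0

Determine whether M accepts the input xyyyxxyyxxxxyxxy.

s1 --x--> s1
s1 --y--> s3
s3 --y--> s0
s0 --y--> s3
s3 --x--> s3
s3 --x--> s3
s3 --y--> s0
s0 --y--> s3
s3 --x--> s3
s3 --x--> s3
s3 --x--> s3
s3 --x--> s3
s3 --y--> s0
s0 --x--> s3
s3 --x--> s3
s3 --y--> s0
End in state s0, which is an accepting state.

accepted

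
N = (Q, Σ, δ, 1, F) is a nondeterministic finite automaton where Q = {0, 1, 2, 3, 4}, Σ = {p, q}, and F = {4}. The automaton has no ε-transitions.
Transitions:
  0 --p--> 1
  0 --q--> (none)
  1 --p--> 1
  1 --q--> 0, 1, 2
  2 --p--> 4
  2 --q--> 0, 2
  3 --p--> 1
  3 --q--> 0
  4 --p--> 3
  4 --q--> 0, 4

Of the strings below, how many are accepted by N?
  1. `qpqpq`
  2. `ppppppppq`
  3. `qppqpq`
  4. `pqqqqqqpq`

3

`qpqpq`: accepted
`ppppppppq`: rejected
`qppqpq`: accepted
`pqqqqqqpq`: accepted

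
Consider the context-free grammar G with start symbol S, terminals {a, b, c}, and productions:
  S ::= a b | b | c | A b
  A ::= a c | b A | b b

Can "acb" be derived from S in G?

yes

S ⇒ Ab ⇒ acb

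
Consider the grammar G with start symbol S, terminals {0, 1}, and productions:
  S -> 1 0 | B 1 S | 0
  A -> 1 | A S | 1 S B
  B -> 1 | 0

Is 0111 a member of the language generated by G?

no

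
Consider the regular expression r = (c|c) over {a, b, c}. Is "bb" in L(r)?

no

Neither c nor c matches bb.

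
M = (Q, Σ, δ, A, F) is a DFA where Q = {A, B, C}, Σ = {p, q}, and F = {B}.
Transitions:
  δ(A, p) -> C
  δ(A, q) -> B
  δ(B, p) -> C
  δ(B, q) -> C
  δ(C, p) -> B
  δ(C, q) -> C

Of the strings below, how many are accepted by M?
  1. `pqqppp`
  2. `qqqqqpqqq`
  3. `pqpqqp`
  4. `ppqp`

`pqqppp`: accepted
`qqqqqpqqq`: rejected
`pqpqqp`: accepted
`ppqp`: accepted

3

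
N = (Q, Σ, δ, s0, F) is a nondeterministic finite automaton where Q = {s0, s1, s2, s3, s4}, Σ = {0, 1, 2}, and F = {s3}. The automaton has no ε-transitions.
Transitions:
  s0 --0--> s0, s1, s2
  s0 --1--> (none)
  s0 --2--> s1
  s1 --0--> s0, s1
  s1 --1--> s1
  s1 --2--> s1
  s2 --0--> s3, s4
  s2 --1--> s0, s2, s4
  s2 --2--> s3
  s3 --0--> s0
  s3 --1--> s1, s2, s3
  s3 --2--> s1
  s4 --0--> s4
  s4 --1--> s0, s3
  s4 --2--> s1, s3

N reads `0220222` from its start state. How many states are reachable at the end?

Start: {s0}
read 0: {s0, s1, s2}
read 2: {s1, s3}
read 2: {s1}
read 0: {s0, s1}
read 2: {s1}
read 2: {s1}
read 2: {s1}
Final reachable set {s1} has 1 state.

1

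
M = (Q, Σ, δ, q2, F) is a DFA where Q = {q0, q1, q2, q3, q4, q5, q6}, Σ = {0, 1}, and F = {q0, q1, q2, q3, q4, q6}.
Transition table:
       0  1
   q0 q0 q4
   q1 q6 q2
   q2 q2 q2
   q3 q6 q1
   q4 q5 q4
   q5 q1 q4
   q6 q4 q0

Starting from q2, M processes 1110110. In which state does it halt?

q2 --1--> q2
q2 --1--> q2
q2 --1--> q2
q2 --0--> q2
q2 --1--> q2
q2 --1--> q2
q2 --0--> q2

q2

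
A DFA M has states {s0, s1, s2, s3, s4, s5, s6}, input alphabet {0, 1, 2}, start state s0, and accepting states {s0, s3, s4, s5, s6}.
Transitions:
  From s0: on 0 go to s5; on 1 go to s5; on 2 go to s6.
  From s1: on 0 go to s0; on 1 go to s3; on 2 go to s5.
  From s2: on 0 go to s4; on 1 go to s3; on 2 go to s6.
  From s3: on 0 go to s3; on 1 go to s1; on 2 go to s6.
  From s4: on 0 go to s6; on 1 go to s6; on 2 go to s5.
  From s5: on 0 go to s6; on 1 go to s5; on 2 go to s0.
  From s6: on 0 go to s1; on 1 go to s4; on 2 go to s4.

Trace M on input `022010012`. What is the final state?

s0 --0--> s5
s5 --2--> s0
s0 --2--> s6
s6 --0--> s1
s1 --1--> s3
s3 --0--> s3
s3 --0--> s3
s3 --1--> s1
s1 --2--> s5

s5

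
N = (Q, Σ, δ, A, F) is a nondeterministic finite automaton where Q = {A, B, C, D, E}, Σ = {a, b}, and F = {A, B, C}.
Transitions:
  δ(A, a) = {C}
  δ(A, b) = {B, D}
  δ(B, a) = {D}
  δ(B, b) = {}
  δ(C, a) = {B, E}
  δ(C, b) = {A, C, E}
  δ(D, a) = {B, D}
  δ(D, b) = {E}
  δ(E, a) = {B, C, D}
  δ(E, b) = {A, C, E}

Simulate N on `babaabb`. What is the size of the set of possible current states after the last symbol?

5

Start: {A}
read b: {B, D}
read a: {B, D}
read b: {E}
read a: {B, C, D}
read a: {B, D, E}
read b: {A, C, E}
read b: {A, B, C, D, E}
Final reachable set {A, B, C, D, E} has 5 states.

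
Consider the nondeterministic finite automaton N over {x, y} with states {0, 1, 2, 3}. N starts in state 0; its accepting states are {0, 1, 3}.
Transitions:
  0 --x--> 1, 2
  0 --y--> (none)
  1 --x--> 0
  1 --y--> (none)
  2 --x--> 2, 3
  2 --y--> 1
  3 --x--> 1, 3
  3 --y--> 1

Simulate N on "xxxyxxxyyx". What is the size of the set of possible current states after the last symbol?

0

Start: {0}
read x: {1, 2}
read x: {0, 2, 3}
read x: {1, 2, 3}
read y: {1}
read x: {0}
read x: {1, 2}
read x: {0, 2, 3}
read y: {1}
read y: {}
The reachable set is empty and stays empty for the remaining 1 symbol.
Final reachable set {} has 0 states.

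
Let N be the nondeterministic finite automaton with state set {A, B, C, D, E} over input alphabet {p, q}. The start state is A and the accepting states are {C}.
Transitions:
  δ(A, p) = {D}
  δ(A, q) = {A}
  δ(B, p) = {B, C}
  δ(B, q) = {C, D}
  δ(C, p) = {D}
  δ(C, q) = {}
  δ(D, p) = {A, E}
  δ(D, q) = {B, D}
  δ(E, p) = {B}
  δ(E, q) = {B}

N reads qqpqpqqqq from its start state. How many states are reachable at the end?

4

Start: {A}
read q: {A}
read q: {A}
read p: {D}
read q: {B, D}
read p: {A, B, C, E}
read q: {A, B, C, D}
read q: {A, B, C, D}
read q: {A, B, C, D}
read q: {A, B, C, D}
Final reachable set {A, B, C, D} has 4 states.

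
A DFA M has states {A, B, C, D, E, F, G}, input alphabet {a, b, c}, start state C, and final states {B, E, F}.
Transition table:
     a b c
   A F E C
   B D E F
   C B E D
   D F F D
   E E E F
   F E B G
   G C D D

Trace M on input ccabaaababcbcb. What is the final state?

C --c--> D
D --c--> D
D --a--> F
F --b--> B
B --a--> D
D --a--> F
F --a--> E
E --b--> E
E --a--> E
E --b--> E
E --c--> F
F --b--> B
B --c--> F
F --b--> B

B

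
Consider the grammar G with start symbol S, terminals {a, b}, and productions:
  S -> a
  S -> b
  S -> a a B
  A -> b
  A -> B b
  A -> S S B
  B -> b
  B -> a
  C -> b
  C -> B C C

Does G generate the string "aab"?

S ⇒ aaB ⇒ aab

yes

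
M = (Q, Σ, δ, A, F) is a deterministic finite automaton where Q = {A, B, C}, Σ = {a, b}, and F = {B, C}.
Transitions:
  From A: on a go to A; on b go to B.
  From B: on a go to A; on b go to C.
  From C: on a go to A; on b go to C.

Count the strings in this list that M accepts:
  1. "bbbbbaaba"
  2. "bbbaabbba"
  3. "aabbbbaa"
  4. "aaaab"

"bbbbbaaba": rejected
"bbbaabbba": rejected
"aabbbbaa": rejected
"aaaab": accepted

1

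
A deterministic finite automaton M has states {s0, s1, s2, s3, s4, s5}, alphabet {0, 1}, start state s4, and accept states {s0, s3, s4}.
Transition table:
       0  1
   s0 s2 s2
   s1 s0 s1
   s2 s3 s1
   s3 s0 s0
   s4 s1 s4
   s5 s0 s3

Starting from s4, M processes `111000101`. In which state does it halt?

s2

s4 --1--> s4
s4 --1--> s4
s4 --1--> s4
s4 --0--> s1
s1 --0--> s0
s0 --0--> s2
s2 --1--> s1
s1 --0--> s0
s0 --1--> s2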